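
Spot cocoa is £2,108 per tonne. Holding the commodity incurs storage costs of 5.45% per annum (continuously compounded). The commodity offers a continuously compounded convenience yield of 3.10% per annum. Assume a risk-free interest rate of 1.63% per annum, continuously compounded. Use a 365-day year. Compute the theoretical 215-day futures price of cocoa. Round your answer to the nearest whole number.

Net carry = r + u − y = 0.0163 + 0.0545 − 0.0310 = 0.0398
F = S·e^((r+u−y)T) = 2108 · e^(0.0398 × 215/365) = 2108 · e^0.023444
= 2108 × 1.023721 = £2,158 per tonne

£2,158 per tonne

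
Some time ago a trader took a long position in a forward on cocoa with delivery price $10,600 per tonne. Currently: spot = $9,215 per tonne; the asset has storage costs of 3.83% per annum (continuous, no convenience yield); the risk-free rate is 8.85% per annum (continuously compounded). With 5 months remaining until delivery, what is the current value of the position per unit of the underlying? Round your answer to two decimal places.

-$853.01 per tonne

Current fair forward for the remaining 5 months: F = S·e^((r + u)·T), (r + u) = 0.0885 + 0.0383 = 0.1268
F = 9215 · e^(0.1268 × 5/12) = 9215 × 1.05425392 = 9714.9499
Value of long forward = (F − K)·e^(−rT) = (9714.9499 − 10600) · e^(−0.0885·5/12)
= -885.0501 × 0.96379660 = -853.01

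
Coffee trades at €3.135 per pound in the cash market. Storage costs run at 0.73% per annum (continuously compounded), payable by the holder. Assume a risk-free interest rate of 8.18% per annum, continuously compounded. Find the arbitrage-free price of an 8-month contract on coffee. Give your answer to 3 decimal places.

Net carry = r + u − y = 0.0818 + 0.0073 − 0.0000 = 0.0891
F = S·e^((r+u−y)T) = 3.135 · e^(0.0891 × 8/12) = 3.135 · e^0.059400
= 3.135 × 1.061200 = €3.327 per pound

€3.327 per pound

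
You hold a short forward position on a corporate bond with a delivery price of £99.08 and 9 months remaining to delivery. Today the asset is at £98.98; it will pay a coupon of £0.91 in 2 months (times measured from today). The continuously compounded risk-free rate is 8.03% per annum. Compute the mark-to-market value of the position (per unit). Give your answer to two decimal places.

PV(remaining coupons) I = 0.91·e^(−0.0803·2/12) = 0.8979
Current forward F = (S − I)·e^(rT) = (98.98 − 0.8979)·e^(0.0803·9/12) = 98.0821 × 1.062075 = 104.1705
Value (long) = (F − K)·e^(−rT) = (104.1705 − 99.08) × 0.941553 = 4.7930
Short position value = −(long value) = -£4.79

-£4.79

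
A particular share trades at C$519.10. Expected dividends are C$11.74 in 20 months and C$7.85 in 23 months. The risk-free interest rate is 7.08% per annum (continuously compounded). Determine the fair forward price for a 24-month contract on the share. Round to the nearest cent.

C$578.15

PV(dividends) I = 11.74·e^(−0.0708·20/12) + 7.85·e^(−0.0708·23/12)
I = 10.4333 + 6.8539 = 17.2872
F = (S − I)·e^(rT) = (519.10 − 17.2872) · e^(0.0708·24/12)
= 501.8128 · e^0.141600 = 501.8128 × 1.152116 = C$578.15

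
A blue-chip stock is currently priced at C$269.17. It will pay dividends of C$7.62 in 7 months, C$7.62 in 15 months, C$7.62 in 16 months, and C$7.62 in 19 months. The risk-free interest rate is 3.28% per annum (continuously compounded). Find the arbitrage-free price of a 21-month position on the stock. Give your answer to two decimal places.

PV(dividends) I = 7.62·e^(−0.0328·7/12) + 7.62·e^(−0.0328·15/12) + 7.62·e^(−0.0328·16/12) + 7.62·e^(−0.0328·19/12)
I = 7.4756 + 7.3139 + 7.2939 + 7.2344 = 29.3178
F = (S − I)·e^(rT) = (269.17 − 29.3178) · e^(0.0328·21/12)
= 239.8522 · e^0.057400 = 239.8522 × 1.059079 = C$254.02

C$254.02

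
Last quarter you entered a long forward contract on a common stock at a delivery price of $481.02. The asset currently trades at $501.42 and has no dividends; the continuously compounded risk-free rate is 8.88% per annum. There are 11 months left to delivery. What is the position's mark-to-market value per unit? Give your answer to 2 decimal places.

$58.00

Current fair forward for the remaining 11 months: F = S·e^(r·T), r = 0.0888
F = 501.42 · e^(0.0888 × 11/12) = 501.42 × 1.084805 = 543.9429
Value of long forward = (F − K)·e^(−rT) = (543.9429 − 481.02) · e^(−0.0888·11/12)
= 62.9229 × 0.921825 = 58.00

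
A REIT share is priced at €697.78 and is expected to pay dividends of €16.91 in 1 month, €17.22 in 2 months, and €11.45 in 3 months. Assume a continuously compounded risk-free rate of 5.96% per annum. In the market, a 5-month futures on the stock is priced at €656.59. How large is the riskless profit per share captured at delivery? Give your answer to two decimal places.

PV(dividends) I = 16.91·e^(−0.0596·1/12) + 17.22·e^(−0.0596·2/12) + 11.45·e^(−0.0596·3/12) = 45.1567
Fair futures F* = (S − I)·e^(rT) = (697.78 − 45.1567)·e^0.024833 = 652.6233 × 1.025144 = 669.0329
Market €656.59 < fair 669.0329: forward underpriced → reverse cash-and-carry (short the stock, invest proceeds at r, pay the dividends, go long the forward).
Profit at T = |F_mkt − F*| = |656.59 − 669.0329| = €12.44 per share

€12.44 per share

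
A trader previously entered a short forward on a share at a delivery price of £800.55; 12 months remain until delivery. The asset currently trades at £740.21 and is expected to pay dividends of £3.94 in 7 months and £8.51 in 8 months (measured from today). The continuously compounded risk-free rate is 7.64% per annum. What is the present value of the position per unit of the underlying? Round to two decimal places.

£13.31

PV(remaining dividends) I = 3.94·e^(−0.0764·7/12) + 8.51·e^(−0.0764·8/12) = 11.8557
Current forward F = (S − I)·e^(rT) = (740.21 − 11.8557)·e^(0.0764·12/12) = 728.3543 × 1.079394 = 786.1813
Value (long) = (F − K)·e^(−rT) = (786.1813 − 800.55) × 0.926446 = -13.3118
Short position value = −(long value) = £13.31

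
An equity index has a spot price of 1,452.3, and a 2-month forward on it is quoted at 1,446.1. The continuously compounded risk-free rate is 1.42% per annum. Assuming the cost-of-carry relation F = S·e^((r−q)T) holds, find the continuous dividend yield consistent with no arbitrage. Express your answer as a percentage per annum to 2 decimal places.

From F = S·e^((r−q)T): (r − q) = ln(F/S)/T
ln(1446.1/1452.3) = ln(0.995731) = -0.004278
(r − q) = -0.004278 / (2/12) = -0.025668
q = r − ln(F/S)/T = 0.0142 + 0.025668 = 0.039868
q = 3.99%

3.99%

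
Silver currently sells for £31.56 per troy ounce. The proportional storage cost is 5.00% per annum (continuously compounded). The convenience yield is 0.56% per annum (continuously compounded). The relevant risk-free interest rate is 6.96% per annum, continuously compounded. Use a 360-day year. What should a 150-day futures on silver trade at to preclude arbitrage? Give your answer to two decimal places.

£33.10 per troy ounce

Net carry = r + u − y = 0.0696 + 0.0500 − 0.0056 = 0.1140
F = S·e^((r+u−y)T) = 31.56 · e^(0.1140 × 150/360) = 31.56 · e^0.047500
= 31.56 × 1.048646 = £33.10 per troy ounce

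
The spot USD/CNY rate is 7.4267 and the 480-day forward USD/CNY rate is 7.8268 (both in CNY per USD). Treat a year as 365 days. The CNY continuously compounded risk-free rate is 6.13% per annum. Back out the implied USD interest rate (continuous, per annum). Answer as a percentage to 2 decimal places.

F = S·e^((r_CNY − r_USD)T) ⇒ r_USD = r_CNY − ln(F/S)/T
ln(7.8268/7.4267) = 0.052472; /(480/365) = 0.039901
r_USD = 0.0613 − 0.039901 = 0.021399
r_USD = 2.14%

2.14%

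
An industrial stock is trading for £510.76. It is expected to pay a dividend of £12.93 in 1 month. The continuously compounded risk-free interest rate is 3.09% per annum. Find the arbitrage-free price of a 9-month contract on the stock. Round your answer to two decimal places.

PV(dividends) I = 12.93·e^(−0.0309·1/12)
I = 12.8967
F = (S − I)·e^(rT) = (510.76 − 12.8967) · e^(0.0309·9/12)
= 497.8633 · e^0.023175 = 497.8633 × 1.023446 = £509.54

£509.54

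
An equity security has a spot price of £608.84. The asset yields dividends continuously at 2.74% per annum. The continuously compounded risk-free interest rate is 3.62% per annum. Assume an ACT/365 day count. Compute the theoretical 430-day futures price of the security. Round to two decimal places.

F = S·e^((r − q)T) = 608.84 · e^((0.0362 − 0.0274) × 430/365)
= 608.84 · e^0.010367 = 608.84 × 1.010421
F = £615.18

£615.18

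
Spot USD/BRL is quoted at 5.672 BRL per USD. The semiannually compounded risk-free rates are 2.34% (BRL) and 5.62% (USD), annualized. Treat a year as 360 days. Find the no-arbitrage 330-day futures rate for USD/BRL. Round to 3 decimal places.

5.507

By covered interest parity, F = S · (1+r_BRL/2)^(2T) / (1+r_USD/2)^(2T)
= 5.672 × 1.021555 / 1.052119 = 5.672 × 0.970950
F = 5.507 BRL per USD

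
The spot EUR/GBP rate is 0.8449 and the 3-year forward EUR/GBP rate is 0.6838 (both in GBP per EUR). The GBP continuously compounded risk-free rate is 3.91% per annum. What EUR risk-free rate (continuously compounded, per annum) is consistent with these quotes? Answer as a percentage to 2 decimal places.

F = S·e^((r_GBP − r_EUR)T) ⇒ r_EUR = r_GBP − ln(F/S)/T
ln(0.6838/0.8449) = -0.211553; /(3) = -0.070518
r_EUR = 0.0391 + 0.070518 = 0.109618
r_EUR = 10.96%

10.96%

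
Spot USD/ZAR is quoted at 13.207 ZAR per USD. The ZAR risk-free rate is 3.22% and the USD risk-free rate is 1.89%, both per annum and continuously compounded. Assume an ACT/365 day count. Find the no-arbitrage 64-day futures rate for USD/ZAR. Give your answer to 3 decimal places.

13.238

F = S·e^((r_ZAR − r_USD)T) = 13.207 · e^((0.0322 − 0.0189) × 64/365)
= 13.207 · e^0.002332 = 13.207 × 1.002335
F = 13.238 ZAR per USD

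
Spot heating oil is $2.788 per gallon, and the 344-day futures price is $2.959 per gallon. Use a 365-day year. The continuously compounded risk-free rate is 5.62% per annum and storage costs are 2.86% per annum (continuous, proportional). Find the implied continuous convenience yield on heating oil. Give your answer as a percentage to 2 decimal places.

F = S·e^((r+u−y)T) ⇒ (r+u−y) = ln(F/S)/T
ln(2.959/2.788) = 0.059527; /T ⇒ 0.063161
y = r + u − ln(F/S)/T = 0.0562 + 0.0286 − 0.063161 = 0.021639
y = 2.16%

2.16%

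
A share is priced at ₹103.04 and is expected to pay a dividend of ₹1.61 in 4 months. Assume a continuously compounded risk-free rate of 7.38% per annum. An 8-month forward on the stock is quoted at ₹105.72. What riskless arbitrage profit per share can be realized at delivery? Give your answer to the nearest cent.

PV(dividends) I = 1.61·e^(−0.0738·4/12) = 1.5709
Fair forward F* = (S − I)·e^(rT) = (103.04 − 1.5709)·e^0.049200 = 101.4691 × 1.050430 = 106.5862
Market ₹105.72 < fair 106.5862: forward underpriced → reverse cash-and-carry (short the stock, invest proceeds at r, pay the dividends, go long the forward).
Profit at T = |F_mkt − F*| = |105.72 − 106.5862| = ₹0.87 per share

₹0.87 per share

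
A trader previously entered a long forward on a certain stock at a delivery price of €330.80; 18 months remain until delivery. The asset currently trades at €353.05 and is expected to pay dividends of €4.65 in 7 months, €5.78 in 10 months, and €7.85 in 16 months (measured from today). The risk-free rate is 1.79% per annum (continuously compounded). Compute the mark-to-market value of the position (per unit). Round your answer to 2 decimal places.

PV(remaining dividends) I = 4.65·e^(−0.0179·7/12) + 5.78·e^(−0.0179·10/12) + 7.85·e^(−0.0179·16/12) = 17.9610
Current forward F = (S − I)·e^(rT) = (353.05 − 17.9610)·e^(0.0179·18/12) = 335.0890 × 1.027214 = 344.2081
Value (long) = (F − K)·e^(−rT) = (344.2081 − 330.80) × 0.973507 = 13.0529
Value = €13.05

€13.05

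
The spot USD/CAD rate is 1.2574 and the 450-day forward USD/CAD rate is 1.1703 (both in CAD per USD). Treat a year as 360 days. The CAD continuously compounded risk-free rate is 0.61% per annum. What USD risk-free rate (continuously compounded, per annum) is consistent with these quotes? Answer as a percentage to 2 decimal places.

6.35%

F = S·e^((r_CAD − r_USD)T) ⇒ r_USD = r_CAD − ln(F/S)/T
ln(1.1703/1.2574) = -0.071786; /(450/360) = -0.057429
r_USD = 0.0061 + 0.057429 = 0.063529
r_USD = 6.35%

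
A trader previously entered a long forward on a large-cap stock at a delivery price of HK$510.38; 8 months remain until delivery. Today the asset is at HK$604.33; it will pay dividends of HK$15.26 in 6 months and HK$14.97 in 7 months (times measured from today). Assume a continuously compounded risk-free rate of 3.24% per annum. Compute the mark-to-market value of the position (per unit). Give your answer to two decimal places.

PV(remaining dividends) I = 15.26·e^(−0.0324·6/12) + 14.97·e^(−0.0324·7/12) = 29.7045
Current forward F = (S − I)·e^(rT) = (604.33 − 29.7045)·e^(0.0324·8/12) = 574.6255 × 1.021835 = 587.1724
Value (long) = (F − K)·e^(−rT) = (587.1724 − 510.38) × 0.978632 = 75.1515
Value = HK$75.15

HK$75.15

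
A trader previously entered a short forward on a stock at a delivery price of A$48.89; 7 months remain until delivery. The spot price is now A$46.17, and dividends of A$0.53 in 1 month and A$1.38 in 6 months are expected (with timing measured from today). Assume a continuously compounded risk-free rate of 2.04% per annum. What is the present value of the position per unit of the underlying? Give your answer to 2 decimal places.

A$4.04

PV(remaining dividends) I = 0.53·e^(−0.0204·1/12) + 1.38·e^(−0.0204·6/12) = 1.8951
Current forward F = (S − I)·e^(rT) = (46.17 − 1.8951)·e^(0.0204·7/12) = 44.2749 × 1.011971 = 44.8049
Value (long) = (F − K)·e^(−rT) = (44.8049 − 48.89) × 0.988171 = -4.0368
Short position value = −(long value) = A$4.04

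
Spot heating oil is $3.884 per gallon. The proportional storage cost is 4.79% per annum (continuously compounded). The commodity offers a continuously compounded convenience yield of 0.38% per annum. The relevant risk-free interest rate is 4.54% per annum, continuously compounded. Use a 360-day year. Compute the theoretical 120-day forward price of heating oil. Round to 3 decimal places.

$4.002 per gallon

Net carry = r + u − y = 0.0454 + 0.0479 − 0.0038 = 0.0895
F = S·e^((r+u−y)T) = 3.884 · e^(0.0895 × 120/360) = 3.884 · e^0.029833
= 3.884 × 1.030282 = $4.002 per gallon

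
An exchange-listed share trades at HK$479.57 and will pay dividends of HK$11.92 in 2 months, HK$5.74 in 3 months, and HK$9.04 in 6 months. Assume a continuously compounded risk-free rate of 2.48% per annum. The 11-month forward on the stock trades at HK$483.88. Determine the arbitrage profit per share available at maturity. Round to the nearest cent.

HK$20.40 per share

PV(dividends) I = 11.92·e^(−0.0248·2/12) + 5.74·e^(−0.0248·3/12) + 9.04·e^(−0.0248·6/12) = 26.5040
Fair forward F* = (S − I)·e^(rT) = (479.57 − 26.5040)·e^0.022733 = 453.0660 × 1.022993 = 463.4833
Market HK$483.88 > fair 463.4833: forward overpriced → cash-and-carry (borrow at r, buy the stock and collect the dividends, short the forward).
Profit at T = |F_mkt − F*| = |483.88 − 463.4833| = HK$20.40 per share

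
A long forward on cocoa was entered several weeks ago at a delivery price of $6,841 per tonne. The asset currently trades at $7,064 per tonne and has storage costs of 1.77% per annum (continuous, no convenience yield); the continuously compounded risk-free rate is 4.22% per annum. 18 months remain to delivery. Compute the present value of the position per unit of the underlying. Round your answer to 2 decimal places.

Current fair forward for the remaining 18 months: F = S·e^((r + u)·T), (r + u) = 0.0422 + 0.0177 = 0.0599
F = 7064 · e^(0.0599 × 18/12) = 7064 × 1.09401017 = 7728.0878
Value of long forward = (F − K)·e^(−rT) = (7728.0878 − 6841) · e^(−0.0422·18/12)
= 887.0878 × 0.93866183 = 832.68

$832.68 per tonne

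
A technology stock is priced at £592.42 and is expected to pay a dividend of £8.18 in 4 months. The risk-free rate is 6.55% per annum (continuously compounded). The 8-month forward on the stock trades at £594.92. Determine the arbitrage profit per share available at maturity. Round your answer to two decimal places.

£15.58 per share

PV(dividends) I = 8.18·e^(−0.0655·4/12) = 8.0033
Fair forward F* = (S − I)·e^(rT) = (592.42 − 8.0033)·e^0.043667 = 584.4167 × 1.044634 = 610.5016
Market £594.92 < fair 610.5016: forward underpriced → reverse cash-and-carry (short the stock, invest proceeds at r, pay the dividends, go long the forward).
Profit at T = |F_mkt − F*| = |594.92 − 610.5016| = £15.58 per share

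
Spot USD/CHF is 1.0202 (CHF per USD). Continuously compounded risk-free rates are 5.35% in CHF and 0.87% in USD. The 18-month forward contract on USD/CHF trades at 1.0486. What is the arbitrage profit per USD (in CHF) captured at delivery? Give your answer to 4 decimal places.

Fair forward: F* = S·e^(carry·T), with carry = (r_CHF − r_USD) = 0.0535 − 0.0087 = 0.0448
F* = 1.0202 · e^(0.0448 × 18/12) = 1.0202 · e^0.067200 = 1.0202 × 1.069509 = 1.0911
Market 1.0486 < fair 1.0911: forward underpriced → reverse cash-and-carry (short spot, go long the forward).
At maturity, profit = |F_mkt − F*| = |1.0486 − 1.0911| = 0.0425 per USD (in CHF)

0.0425 per USD (in CHF)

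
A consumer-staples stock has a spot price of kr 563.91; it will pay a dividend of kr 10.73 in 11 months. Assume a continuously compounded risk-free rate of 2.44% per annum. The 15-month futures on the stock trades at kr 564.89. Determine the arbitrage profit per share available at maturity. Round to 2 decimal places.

PV(dividends) I = 10.73·e^(−0.0244·11/12) = 10.4927
Fair futures F* = (S − I)·e^(rT) = (563.91 − 10.4927)·e^0.030500 = 553.4173 × 1.030970 = 570.5566
Market kr 564.89 < fair 570.5566: forward underpriced → reverse cash-and-carry (short the stock, invest proceeds at r, pay the dividends, go long the forward).
Profit at T = |F_mkt − F*| = |564.89 − 570.5566| = kr 5.67 per share

kr 5.67 per share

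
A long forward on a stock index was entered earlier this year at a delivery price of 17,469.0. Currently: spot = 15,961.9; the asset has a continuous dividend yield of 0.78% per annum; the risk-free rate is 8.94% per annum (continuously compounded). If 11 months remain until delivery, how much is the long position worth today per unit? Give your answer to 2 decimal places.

-246.33

Current fair forward for the remaining 11 months: F = S·e^((r − q)·T), (r − q) = 0.0894 − 0.0078 = 0.0816
F = 15961.9 · e^(0.0816 × 11/12) = 15961.9 × 1.07766860 = 17201.6384
Value of long forward = (F − K)·e^(−rT) = (17201.6384 − 17469.0) · e^(−0.0894·11/12)
= -267.3616 × 0.92131802 = -246.33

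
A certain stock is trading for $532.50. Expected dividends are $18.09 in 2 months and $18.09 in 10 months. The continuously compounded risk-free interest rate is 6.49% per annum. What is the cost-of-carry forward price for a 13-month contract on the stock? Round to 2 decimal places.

PV(dividends) I = 18.09·e^(−0.0649·2/12) + 18.09·e^(−0.0649·10/12)
I = 17.8954 + 17.1376 = 35.0330
F = (S − I)·e^(rT) = (532.50 − 35.0330) · e^(0.0649·13/12)
= 497.4670 · e^0.070308 = 497.4670 × 1.072839 = $533.70

$533.70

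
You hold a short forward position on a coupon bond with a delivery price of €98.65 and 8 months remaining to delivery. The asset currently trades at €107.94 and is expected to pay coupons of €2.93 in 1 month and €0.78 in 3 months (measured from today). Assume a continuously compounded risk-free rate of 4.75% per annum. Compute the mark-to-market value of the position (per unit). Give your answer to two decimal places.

-€8.68

PV(remaining coupons) I = 2.93·e^(−0.0475·1/12) + 0.78·e^(−0.0475·3/12) = 3.6892
Current forward F = (S − I)·e^(rT) = (107.94 − 3.6892)·e^(0.0475·8/12) = 104.2508 × 1.032173 = 107.6049
Value (long) = (F − K)·e^(−rT) = (107.6049 − 98.65) × 0.968829 = 8.6758
Short position value = −(long value) = -€8.68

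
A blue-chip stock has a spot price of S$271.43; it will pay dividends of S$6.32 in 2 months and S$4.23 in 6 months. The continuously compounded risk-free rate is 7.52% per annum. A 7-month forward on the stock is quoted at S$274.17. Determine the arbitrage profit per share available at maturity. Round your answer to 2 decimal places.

S$1.35 per share

PV(dividends) I = 6.32·e^(−0.0752·2/12) + 4.23·e^(−0.0752·6/12) = 10.3152
Fair forward F* = (S − I)·e^(rT) = (271.43 − 10.3152)·e^0.043867 = 261.1148 × 1.044843 = 272.8240
Market S$274.17 > fair 272.8240: forward overpriced → cash-and-carry (borrow at r, buy the stock and collect the dividends, short the forward).
Profit at T = |F_mkt − F*| = |274.17 − 272.8240| = S$1.35 per share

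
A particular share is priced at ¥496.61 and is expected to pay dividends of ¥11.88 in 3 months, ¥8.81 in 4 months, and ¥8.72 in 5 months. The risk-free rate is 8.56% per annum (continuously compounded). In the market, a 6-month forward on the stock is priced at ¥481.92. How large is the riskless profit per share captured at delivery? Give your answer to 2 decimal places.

¥6.55 per share

PV(dividends) I = 11.88·e^(−0.0856·3/12) + 8.81·e^(−0.0856·4/12) + 8.72·e^(−0.0856·5/12) = 28.6051
Fair forward F* = (S − I)·e^(rT) = (496.61 − 28.6051)·e^0.042800 = 468.0049 × 1.043729 = 488.4703
Market ¥481.92 < fair 488.4703: forward underpriced → reverse cash-and-carry (short the stock, invest proceeds at r, pay the dividends, go long the forward).
Profit at T = |F_mkt − F*| = |481.92 − 488.4703| = ¥6.55 per share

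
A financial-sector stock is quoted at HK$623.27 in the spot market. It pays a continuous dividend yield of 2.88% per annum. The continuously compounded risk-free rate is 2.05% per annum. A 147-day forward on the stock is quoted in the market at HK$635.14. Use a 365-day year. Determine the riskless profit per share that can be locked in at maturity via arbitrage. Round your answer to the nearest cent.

Fair forward: F* = S·e^(carry·T), with carry = (r − q) = 0.0205 − 0.0288 = -0.0083
F* = 623.27 · e^(-0.0083 × 147/365) = 623.27 · e^-0.003343 = 623.27 × 0.996663 = HK$621.1901
Market HK$635.14 > fair HK$621.1901: forward overpriced → cash-and-carry (buy spot, short the forward).
At maturity, profit = |F_mkt − F*| = |635.14 − 621.1901| = HK$13.95 per share

HK$13.95 per share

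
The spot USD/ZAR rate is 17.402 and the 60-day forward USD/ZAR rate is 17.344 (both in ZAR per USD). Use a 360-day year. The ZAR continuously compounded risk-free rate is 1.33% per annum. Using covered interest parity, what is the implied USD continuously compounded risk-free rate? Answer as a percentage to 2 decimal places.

3.33%

F = S·e^((r_ZAR − r_USD)T) ⇒ r_USD = r_ZAR − ln(F/S)/T
ln(17.344/17.402) = -0.003339; /(60/360) = -0.020034
r_USD = 0.0133 + 0.020034 = 0.033334
r_USD = 3.33%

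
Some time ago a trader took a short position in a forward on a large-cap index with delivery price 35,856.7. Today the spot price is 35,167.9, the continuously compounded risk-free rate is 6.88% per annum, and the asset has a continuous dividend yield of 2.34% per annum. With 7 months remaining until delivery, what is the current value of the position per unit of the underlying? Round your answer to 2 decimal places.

-244.97

Current fair forward for the remaining 7 months: F = S·e^((r − q)·T), (r − q) = 0.0688 − 0.0234 = 0.0454
F = 35167.9 · e^(0.0454 × 7/12) = 35167.9 × 1.02683713 = 36111.7055
Value of long forward = (F − K)·e^(−rT) = (36111.7055 − 35856.7) · e^(−0.0688·7/12)
= 255.0055 × 0.96066134 = 244.97
Short position value = −(long value) = -244.97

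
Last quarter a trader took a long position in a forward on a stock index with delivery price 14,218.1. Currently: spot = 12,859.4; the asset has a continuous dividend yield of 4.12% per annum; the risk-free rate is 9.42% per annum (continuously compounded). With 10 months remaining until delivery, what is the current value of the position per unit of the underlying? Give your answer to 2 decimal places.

-719.28

Current fair forward for the remaining 10 months: F = S·e^((r − q)·T), (r − q) = 0.0942 − 0.0412 = 0.0530
F = 12859.4 · e^(0.0530 × 10/12) = 12859.4 × 1.04515653 = 13440.0859
Value of long forward = (F − K)·e^(−rT) = (13440.0859 − 14218.1) · e^(−0.0942·10/12)
= -778.0141 × 0.92450206 = -719.28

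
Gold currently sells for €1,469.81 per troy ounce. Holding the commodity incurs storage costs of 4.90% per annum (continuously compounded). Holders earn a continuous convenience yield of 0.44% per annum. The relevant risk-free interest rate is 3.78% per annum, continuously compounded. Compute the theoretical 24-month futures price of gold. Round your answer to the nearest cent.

€1,733.14 per troy ounce

Net carry = r + u − y = 0.0378 + 0.0490 − 0.0044 = 0.0824
F = S·e^((r+u−y)T) = 1469.81 · e^(0.0824 × 24/12) = 1469.81 · e^0.16480000
= 1469.81 × 1.17915726 = €1,733.14 per troy ounce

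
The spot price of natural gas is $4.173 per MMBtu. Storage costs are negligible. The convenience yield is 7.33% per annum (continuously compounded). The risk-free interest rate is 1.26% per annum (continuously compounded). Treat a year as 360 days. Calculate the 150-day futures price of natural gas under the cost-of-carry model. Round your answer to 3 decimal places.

$4.069 per MMBtu

Net carry = r + u − y = 0.0126 + 0.0000 − 0.0733 = -0.0607
F = S·e^((r+u−y)T) = 4.173 · e^(-0.0607 × 150/360) = 4.173 · e^-0.025292
= 4.173 × 0.975025 = $4.069 per MMBtu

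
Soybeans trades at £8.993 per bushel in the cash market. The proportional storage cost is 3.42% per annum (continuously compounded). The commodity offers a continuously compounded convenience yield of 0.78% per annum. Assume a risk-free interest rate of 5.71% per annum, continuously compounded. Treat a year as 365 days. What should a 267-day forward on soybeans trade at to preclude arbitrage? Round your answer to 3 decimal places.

Net carry = r + u − y = 0.0571 + 0.0342 − 0.0078 = 0.0835
F = S·e^((r+u−y)T) = 8.993 · e^(0.0835 × 267/365) = 8.993 · e^0.061081
= 8.993 × 1.062985 = £9.559 per bushel

£9.559 per bushel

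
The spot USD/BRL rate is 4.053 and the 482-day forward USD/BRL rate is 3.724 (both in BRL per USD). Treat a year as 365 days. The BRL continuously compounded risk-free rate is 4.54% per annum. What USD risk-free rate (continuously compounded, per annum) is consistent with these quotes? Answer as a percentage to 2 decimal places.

F = S·e^((r_BRL − r_USD)T) ⇒ r_USD = r_BRL − ln(F/S)/T
ln(3.724/4.053) = -0.084659; /(482/365) = -0.064109
r_USD = 0.0454 + 0.064109 = 0.109509
r_USD = 10.95%

10.95%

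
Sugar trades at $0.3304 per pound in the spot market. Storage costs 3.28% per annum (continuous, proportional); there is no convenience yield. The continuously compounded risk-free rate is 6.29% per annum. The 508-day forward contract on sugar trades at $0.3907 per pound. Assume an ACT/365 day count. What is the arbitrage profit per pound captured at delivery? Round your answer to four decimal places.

Fair forward: F* = S·e^(carry·T), with carry = (r + u) = 0.0629 + 0.0328 = 0.0957
F* = 0.3304 · e^(0.0957 × 508/365) = 0.3304 · e^0.133193 = 0.3304 × 1.142470 = $0.3775
Market $0.3907 > fair $0.3775: forward overpriced → cash-and-carry (buy spot, short the forward).
At maturity, profit = |F_mkt − F*| = |0.3907 − 0.3775| = $0.0132 per pound

$0.0132 per pound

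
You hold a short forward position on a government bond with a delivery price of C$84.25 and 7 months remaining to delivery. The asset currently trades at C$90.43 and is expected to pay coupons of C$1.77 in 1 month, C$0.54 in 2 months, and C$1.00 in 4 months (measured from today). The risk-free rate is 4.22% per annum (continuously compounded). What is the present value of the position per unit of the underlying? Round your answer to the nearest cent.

-C$4.94

PV(remaining coupons) I = 1.77·e^(−0.0422·1/12) + 0.54·e^(−0.0422·2/12) + 1.00·e^(−0.0422·4/12) = 3.2860
Current forward F = (S − I)·e^(rT) = (90.43 − 3.2860)·e^(0.0422·7/12) = 87.1440 × 1.024922 = 89.3158
Value (long) = (F − K)·e^(−rT) = (89.3158 − 84.25) × 0.975684 = 4.9426
Short position value = −(long value) = -C$4.94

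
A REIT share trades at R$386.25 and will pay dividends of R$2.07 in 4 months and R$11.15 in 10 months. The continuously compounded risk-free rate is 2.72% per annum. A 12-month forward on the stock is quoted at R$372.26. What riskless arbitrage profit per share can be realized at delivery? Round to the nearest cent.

R$11.33 per share

PV(dividends) I = 2.07·e^(−0.0272·4/12) + 11.15·e^(−0.0272·10/12) = 12.9514
Fair forward F* = (S − I)·e^(rT) = (386.25 − 12.9514)·e^0.027200 = 373.2986 × 1.027573 = 383.5916
Market R$372.26 < fair 383.5916: forward underpriced → reverse cash-and-carry (short the stock, invest proceeds at r, pay the dividends, go long the forward).
Profit at T = |F_mkt − F*| = |372.26 − 383.5916| = R$11.33 per share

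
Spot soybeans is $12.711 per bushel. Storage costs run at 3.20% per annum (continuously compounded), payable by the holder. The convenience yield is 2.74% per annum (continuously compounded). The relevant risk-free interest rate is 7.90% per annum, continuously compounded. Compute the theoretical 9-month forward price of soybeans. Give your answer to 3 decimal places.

$13.533 per bushel

Net carry = r + u − y = 0.0790 + 0.0320 − 0.0274 = 0.0836
F = S·e^((r+u−y)T) = 12.711 · e^(0.0836 × 9/12) = 12.711 · e^0.062700
= 12.711 × 1.064707 = $13.533 per bushel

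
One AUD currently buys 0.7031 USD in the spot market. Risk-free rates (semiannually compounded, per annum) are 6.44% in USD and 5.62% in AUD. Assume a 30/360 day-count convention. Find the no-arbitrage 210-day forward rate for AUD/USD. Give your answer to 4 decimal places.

0.7064

By covered interest parity, F = S · (1+r_USD/2)^(2T) / (1+r_AUD/2)^(2T)
= 0.7031 × 1.037667 / 1.032860 = 0.7031 × 1.004654
F = 0.7064 USD per AUD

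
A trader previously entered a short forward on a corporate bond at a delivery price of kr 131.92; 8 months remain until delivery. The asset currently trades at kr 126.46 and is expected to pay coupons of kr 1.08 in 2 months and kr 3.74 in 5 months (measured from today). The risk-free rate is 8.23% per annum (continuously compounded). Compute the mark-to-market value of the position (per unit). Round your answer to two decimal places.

PV(remaining coupons) I = 1.08·e^(−0.0823·2/12) + 3.74·e^(−0.0823·5/12) = 4.6792
Current forward F = (S − I)·e^(rT) = (126.46 − 4.6792)·e^(0.0823·8/12) = 121.7808 × 1.056400 = 128.6492
Value (long) = (F − K)·e^(−rT) = (128.6492 − 131.92) × 0.946611 = -3.0962
Short position value = −(long value) = kr 3.10

kr 3.10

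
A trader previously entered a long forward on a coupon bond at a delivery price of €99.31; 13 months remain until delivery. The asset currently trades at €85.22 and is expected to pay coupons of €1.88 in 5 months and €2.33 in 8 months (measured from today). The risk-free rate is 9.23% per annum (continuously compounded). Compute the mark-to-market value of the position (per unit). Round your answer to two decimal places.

PV(remaining coupons) I = 1.88·e^(−0.0923·5/12) + 2.33·e^(−0.0923·8/12) = 4.0000
Current forward F = (S − I)·e^(rT) = (85.22 − 4.0000)·e^(0.0923·13/12) = 81.2200 × 1.105162 = 89.7613
Value (long) = (F − K)·e^(−rT) = (89.7613 − 99.31) × 0.904845 = -8.6401
Value = -€8.64

-€8.64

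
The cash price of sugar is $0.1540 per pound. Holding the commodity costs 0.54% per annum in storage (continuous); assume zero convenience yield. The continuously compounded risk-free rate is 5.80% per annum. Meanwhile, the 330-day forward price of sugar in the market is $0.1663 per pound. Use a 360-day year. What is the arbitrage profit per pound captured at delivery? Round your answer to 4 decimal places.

Fair forward: F* = S·e^(carry·T), with carry = (r + u) = 0.0580 + 0.0054 = 0.0634
F* = 0.1540 · e^(0.0634 × 330/360) = 0.1540 · e^0.058117 = 0.1540 × 1.059839 = $0.1632
Market $0.1663 > fair $0.1632: forward overpriced → cash-and-carry (buy spot, short the forward).
At maturity, profit = |F_mkt − F*| = |0.1663 − 0.1632| = $0.0031 per pound

$0.0031 per pound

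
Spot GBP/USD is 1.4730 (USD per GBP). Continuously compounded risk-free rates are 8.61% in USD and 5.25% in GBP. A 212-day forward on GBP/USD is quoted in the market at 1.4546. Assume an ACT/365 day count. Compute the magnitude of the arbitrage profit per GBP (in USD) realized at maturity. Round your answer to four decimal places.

Fair forward: F* = S·e^(carry·T), with carry = (r_USD − r_GBP) = 0.0861 − 0.0525 = 0.0336
F* = 1.4730 · e^(0.0336 × 212/365) = 1.4730 · e^0.019516 = 1.4730 × 1.019708 = 1.5020
Market 1.4546 < fair 1.5020: forward underpriced → reverse cash-and-carry (short spot, go long the forward).
At maturity, profit = |F_mkt − F*| = |1.4546 − 1.5020| = 0.0474 per GBP (in USD)

0.0474 per GBP (in USD)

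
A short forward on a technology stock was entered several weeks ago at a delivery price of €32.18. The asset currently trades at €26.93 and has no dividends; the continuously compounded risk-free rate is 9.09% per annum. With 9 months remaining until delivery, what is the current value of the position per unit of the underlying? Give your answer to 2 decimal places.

Current fair forward for the remaining 9 months: F = S·e^(r·T), r = 0.0909
F = 26.93 · e^(0.0909 × 9/12) = 26.93 × 1.070553 = 28.8300
Value of long forward = (F − K)·e^(−rT) = (28.8300 − 32.18) · e^(−0.0909·9/12)
= -3.3500 × 0.934097 = -3.13
Short position value = −(long value) = €3.13

€3.13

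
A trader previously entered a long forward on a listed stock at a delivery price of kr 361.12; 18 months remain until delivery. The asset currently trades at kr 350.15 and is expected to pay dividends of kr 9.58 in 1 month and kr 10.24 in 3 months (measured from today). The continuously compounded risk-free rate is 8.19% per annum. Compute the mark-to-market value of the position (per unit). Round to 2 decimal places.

PV(remaining dividends) I = 9.58·e^(−0.0819·1/12) + 10.24·e^(−0.0819·3/12) = 19.5473
Current forward F = (S − I)·e^(rT) = (350.15 − 19.5473)·e^(0.0819·18/12) = 330.6027 × 1.130715 = 373.8174
Value (long) = (F − K)·e^(−rT) = (373.8174 − 361.12) × 0.884396 = 11.2295
Value = kr 11.23

kr 11.23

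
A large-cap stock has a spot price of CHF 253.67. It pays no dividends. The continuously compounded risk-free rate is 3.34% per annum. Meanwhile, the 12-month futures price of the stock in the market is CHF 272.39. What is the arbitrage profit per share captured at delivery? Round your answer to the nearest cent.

CHF 10.10 per share

Fair futures: F* = S·e^(carry·T), with carry = r = 0.0334
F* = 253.67 · e^(0.0334 × 12/12) = 253.67 · e^0.033400 = 253.67 × 1.033964 = CHF 262.2856
Market CHF 272.39 > fair CHF 262.2856: forward overpriced → cash-and-carry (buy spot, short the forward).
At maturity, profit = |F_mkt − F*| = |272.39 − 262.2856| = CHF 10.10 per share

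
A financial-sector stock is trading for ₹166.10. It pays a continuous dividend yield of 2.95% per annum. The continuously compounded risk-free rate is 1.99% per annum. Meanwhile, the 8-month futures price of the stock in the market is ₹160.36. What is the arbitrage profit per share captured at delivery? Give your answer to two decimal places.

₹4.68 per share

Fair futures: F* = S·e^(carry·T), with carry = (r − q) = 0.0199 − 0.0295 = -0.0096
F* = 166.10 · e^(-0.0096 × 8/12) = 166.10 · e^-0.006400 = 166.10 × 0.993620 = ₹165.0403
Market ₹160.36 < fair ₹165.0403: forward underpriced → reverse cash-and-carry (short spot, go long the forward).
At maturity, profit = |F_mkt − F*| = |160.36 − 165.0403| = ₹4.68 per share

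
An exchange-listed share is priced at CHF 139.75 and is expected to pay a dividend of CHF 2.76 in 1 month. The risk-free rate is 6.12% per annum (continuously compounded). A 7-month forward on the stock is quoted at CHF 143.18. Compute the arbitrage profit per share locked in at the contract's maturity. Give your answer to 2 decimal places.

PV(dividends) I = 2.76·e^(−0.0612·1/12) = 2.7460
Fair forward F* = (S − I)·e^(rT) = (139.75 − 2.7460)·e^0.035700 = 137.0040 × 1.036345 = 141.9834
Market CHF 143.18 > fair 141.9834: forward overpriced → cash-and-carry (borrow at r, buy the stock and collect the dividends, short the forward).
Profit at T = |F_mkt − F*| = |143.18 − 141.9834| = CHF 1.20 per share

CHF 1.20 per share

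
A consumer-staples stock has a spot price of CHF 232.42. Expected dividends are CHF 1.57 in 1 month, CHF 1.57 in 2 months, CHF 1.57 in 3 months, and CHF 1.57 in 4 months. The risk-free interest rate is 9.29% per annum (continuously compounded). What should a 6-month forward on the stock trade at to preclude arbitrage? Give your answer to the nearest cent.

PV(dividends) I = 1.57·e^(−0.0929·1/12) + 1.57·e^(−0.0929·2/12) + 1.57·e^(−0.0929·3/12) + 1.57·e^(−0.0929·4/12)
I = 1.5579 + 1.5459 + 1.5340 + 1.5221 = 6.1599
F = (S − I)·e^(rT) = (232.42 − 6.1599) · e^(0.0929·6/12)
= 226.2601 · e^0.046450 = 226.2601 × 1.047546 = CHF 237.02

CHF 237.02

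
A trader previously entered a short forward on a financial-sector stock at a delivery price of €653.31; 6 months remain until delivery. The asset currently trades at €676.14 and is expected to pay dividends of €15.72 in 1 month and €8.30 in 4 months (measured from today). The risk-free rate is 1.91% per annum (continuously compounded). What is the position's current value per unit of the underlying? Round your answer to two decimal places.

-€5.10

PV(remaining dividends) I = 15.72·e^(−0.0191·1/12) + 8.30·e^(−0.0191·4/12) = 23.9423
Current forward F = (S − I)·e^(rT) = (676.14 − 23.9423)·e^(0.0191·6/12) = 652.1977 × 1.009596 = 658.4562
Value (long) = (F − K)·e^(−rT) = (658.4562 − 653.31) × 0.990495 = 5.0973
Short position value = −(long value) = -€5.10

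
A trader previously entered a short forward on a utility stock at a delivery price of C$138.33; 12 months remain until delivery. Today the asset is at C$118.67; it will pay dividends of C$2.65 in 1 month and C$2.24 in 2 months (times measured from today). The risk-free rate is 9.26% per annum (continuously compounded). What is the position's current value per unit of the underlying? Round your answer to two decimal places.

PV(remaining dividends) I = 2.65·e^(−0.0926·1/12) + 2.24·e^(−0.0926·2/12) = 4.8353
Current forward F = (S − I)·e^(rT) = (118.67 − 4.8353)·e^(0.0926·12/12) = 113.8347 × 1.097023 = 124.8793
Value (long) = (F − K)·e^(−rT) = (124.8793 − 138.33) × 0.911558 = -12.2611
Short position value = −(long value) = C$12.26

C$12.26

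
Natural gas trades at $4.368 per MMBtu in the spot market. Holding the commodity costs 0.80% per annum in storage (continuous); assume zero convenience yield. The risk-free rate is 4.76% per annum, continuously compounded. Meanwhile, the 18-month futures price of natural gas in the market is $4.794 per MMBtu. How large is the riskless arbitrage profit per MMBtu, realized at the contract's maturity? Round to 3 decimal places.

Fair futures: F* = S·e^(carry·T), with carry = (r + u) = 0.0476 + 0.0080 = 0.0556
F* = 4.368 · e^(0.0556 × 18/12) = 4.368 · e^0.083400 = 4.368 × 1.086977 = $4.7479
Market $4.794 > fair $4.7479: forward overpriced → cash-and-carry (buy spot, short the forward).
At maturity, profit = |F_mkt − F*| = |4.794 − 4.7479| = $0.046 per MMBtu

$0.046 per MMBtu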